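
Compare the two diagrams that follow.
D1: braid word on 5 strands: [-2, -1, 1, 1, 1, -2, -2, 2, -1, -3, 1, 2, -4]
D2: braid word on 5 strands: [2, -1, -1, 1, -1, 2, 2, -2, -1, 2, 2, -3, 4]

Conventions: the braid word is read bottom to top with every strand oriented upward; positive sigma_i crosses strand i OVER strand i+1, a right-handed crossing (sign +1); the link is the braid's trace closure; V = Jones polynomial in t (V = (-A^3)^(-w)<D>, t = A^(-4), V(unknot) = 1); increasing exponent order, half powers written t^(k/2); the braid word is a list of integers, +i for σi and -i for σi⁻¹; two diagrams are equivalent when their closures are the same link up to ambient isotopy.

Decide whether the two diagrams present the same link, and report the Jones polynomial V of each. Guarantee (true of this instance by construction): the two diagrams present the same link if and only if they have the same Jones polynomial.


same link: no
V(D1) = -t^(1/2) - t^(5/2)  [13 crossings, <D> = A^-13 + A^-5, w = -1]
D2 (bracket A^-15 - 2A^-11 + 3A^-7 - 3A^-3 + 4A - 2A^5 + 2A^9 - A^13; 13 crossings at w = +1): V = t^(-5/2) - 2t^(-3/2) + 2t^(-1/2) - 4t^(1/2) + 3t^(3/2) - 3t^(5/2) + 2t^(7/2) - t^(9/2)
note: 2 classes among 2 diagrams; unequal V(t) rules out equality


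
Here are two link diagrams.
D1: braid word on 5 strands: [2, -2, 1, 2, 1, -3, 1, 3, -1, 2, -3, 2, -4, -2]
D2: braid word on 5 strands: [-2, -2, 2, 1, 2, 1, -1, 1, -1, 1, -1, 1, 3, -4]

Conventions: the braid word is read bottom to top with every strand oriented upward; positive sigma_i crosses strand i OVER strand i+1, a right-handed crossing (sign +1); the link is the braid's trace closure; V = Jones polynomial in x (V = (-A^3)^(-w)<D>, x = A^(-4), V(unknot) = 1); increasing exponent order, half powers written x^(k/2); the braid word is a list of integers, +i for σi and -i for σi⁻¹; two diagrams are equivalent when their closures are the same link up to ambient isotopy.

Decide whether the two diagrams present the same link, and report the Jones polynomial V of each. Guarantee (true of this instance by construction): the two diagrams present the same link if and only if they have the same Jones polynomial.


equivalent: no
V(D1) = x + x^3 - x^4  (w +2, c 14, <D> = -A^-10 + A^-6 + A^2)
D2 (bracket A^6; 14 crossings at w = +2): V = 1
why: comparing 2 Jones polynomials yields 2 groups


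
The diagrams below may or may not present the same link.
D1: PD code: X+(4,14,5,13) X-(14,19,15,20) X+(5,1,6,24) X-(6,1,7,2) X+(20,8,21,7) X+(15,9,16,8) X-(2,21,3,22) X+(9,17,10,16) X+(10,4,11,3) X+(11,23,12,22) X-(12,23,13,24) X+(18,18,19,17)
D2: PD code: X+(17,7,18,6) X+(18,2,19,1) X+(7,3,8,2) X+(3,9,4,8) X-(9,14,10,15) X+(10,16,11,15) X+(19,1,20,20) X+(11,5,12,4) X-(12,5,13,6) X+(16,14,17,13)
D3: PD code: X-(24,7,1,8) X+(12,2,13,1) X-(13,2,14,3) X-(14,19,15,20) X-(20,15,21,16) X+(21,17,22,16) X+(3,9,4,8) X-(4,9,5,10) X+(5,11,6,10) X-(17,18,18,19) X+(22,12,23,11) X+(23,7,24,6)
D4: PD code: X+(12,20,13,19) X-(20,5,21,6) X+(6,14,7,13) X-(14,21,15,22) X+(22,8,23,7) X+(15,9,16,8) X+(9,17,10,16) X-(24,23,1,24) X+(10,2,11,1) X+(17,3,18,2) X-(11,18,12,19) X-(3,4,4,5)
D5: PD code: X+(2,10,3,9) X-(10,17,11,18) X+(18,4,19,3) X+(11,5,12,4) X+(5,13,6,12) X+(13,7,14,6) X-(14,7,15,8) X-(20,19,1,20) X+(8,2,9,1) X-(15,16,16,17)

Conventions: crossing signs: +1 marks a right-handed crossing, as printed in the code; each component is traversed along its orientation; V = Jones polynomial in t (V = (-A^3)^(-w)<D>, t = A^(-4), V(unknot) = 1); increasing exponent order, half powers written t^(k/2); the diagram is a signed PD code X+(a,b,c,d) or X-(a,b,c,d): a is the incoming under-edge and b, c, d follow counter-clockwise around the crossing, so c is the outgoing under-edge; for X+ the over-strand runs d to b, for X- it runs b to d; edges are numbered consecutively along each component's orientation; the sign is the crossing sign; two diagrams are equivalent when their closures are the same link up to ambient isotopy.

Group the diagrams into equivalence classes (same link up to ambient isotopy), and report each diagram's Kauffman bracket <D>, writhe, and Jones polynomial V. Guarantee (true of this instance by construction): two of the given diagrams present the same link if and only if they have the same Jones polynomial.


equivalence classes: {D1, D4, D5} | {D2} | {D3}
D1 (bracket -A^-12 + A^-8 - A^-4 + 2 - A^4 + A^8; 12 crossings at w = +4): V = t - t^2 + 2t^3 - t^4 + t^5 - t^6
D2 (bracket -A^2 + A^6 + A^14; 10 crossings at w = +6): V = t + t^3 - t^4
V(D3) = 1  [12 crossings, <D> = 1, w = 0]
V(D4) = t - t^2 + 2t^3 - t^4 + t^5 - t^6  (w +2, c 12, <D> = -A^-18 + A^-14 - A^-10 + 2A^-6 - A^-2 + A^2)
V(D5) = t - t^2 + 2t^3 - t^4 + t^5 - t^6  (w +2, c 10, <D> = -A^-18 + A^-14 - A^-10 + 2A^-6 - A^-2 + A^2)
key observation: comparing 5 Jones polynomials yields 3 groups


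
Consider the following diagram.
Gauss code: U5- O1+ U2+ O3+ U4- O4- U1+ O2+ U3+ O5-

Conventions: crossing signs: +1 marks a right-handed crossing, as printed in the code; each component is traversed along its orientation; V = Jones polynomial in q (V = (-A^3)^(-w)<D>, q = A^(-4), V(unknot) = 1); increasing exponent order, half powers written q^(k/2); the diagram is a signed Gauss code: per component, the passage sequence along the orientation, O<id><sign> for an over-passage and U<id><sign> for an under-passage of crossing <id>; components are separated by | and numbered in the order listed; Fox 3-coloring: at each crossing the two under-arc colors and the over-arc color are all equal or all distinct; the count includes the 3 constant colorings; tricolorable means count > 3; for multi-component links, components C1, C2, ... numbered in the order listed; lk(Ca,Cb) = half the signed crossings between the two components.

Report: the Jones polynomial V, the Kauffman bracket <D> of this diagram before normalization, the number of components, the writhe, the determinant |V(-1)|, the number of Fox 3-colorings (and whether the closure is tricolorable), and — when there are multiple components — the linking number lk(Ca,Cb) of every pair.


V = q + q^3 - q^4
<D> = A^-13 - A^-9 - A^-1 (w = +1)
1 component over 5 crossings, w = +1
9 Fox colorings among 3^5, |V(-1)| = 3: tricolorable
why: w = +1 shifts under R1 moves; the (-A^3)^(-1) factor cancels that in V


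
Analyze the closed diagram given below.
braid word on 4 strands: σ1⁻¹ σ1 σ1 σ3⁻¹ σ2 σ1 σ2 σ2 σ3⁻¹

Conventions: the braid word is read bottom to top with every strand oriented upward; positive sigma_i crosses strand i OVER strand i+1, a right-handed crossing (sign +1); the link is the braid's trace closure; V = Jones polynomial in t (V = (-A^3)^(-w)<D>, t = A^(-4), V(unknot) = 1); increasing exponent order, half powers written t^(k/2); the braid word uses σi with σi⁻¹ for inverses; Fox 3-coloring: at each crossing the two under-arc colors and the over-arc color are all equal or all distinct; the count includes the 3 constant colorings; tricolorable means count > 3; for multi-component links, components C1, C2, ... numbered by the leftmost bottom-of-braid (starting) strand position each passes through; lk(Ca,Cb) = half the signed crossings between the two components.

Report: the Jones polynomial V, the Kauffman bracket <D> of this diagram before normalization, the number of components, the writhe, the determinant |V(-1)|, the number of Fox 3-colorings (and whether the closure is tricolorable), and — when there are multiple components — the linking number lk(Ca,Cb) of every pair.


V(t) = t^-1 + 2t - t^2 + 2t^3 - t^4 + t^5
bracket: -A^-11 + A^-7 - 2A^-3 + A - 2A^5 - A^13, w = +3
3 components, writhe +3, over 9 crossings
lk(C1,C2) = +2
linking number lk(C1,C3) = -1
lk(C2,C3): 0
det 8, colorings 3 of 3^9 — not tricolorable
observation: the span of V is 6, within the link bound 9 + 3 - 1


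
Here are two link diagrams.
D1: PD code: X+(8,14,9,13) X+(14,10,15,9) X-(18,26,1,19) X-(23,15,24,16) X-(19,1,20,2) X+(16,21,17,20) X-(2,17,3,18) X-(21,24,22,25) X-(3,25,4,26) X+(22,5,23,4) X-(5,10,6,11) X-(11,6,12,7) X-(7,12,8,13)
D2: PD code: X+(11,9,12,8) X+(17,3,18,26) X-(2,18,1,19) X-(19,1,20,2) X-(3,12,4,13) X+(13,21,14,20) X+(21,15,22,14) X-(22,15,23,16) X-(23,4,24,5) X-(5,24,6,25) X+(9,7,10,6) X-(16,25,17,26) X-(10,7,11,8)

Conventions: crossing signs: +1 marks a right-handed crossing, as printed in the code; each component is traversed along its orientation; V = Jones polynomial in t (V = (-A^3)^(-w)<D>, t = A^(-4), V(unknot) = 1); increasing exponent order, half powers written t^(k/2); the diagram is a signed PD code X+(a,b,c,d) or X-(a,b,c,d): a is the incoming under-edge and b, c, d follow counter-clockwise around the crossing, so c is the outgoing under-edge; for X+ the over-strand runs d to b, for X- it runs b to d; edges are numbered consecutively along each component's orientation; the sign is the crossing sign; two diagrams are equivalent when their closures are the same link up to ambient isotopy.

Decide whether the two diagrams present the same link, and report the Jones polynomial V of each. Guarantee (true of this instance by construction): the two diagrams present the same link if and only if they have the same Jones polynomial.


equivalent: no
V(D1) = -t^(-5/2) - t^(-1/2)  (w -5, c 13, <D> = A^-13 + A^-5)
V(D2) = t^(-13/2) - t^(-11/2) + t^(-9/2) - 2t^(-7/2) - t^(-3/2)  [13 crossings, <D> = A^-3 + 2A^5 - A^9 + A^13 - A^17, w = -3]
key observation: 2 values of V(t) split the 2 diagrams


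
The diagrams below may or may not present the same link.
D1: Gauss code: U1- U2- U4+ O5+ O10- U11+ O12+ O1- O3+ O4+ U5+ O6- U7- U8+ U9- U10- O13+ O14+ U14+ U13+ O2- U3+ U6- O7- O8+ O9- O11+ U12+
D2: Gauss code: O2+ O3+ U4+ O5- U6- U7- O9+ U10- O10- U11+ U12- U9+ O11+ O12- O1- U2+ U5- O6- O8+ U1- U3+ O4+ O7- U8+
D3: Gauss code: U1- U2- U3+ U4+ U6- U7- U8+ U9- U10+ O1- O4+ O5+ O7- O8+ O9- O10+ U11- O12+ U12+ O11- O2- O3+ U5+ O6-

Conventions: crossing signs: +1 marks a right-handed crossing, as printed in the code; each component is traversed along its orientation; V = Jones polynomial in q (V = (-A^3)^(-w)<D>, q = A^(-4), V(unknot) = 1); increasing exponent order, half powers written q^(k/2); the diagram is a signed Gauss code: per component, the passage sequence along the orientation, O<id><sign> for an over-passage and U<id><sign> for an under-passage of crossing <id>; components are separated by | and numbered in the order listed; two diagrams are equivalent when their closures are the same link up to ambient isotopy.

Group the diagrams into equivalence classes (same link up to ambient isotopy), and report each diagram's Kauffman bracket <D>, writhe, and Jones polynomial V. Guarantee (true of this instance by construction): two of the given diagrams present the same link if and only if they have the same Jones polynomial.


classes: {D1, D2} | {D3}
V(D1) = -q^-3 + 2q^-2 - 2q^-1 + 3 - 2q + 2q^2 - q^3  [14 crossings, <D> = -A^-6 + 2A^-2 - 2A^2 + 3A^6 - 2A^10 + 2A^14 - A^18, w = +2]
D2 (bracket -A^-12 + 2A^-8 - 2A^-4 + 3 - 2A^4 + 2A^8 - A^12; 12 crossings at w = 0): V = -q^-3 + 2q^-2 - 2q^-1 + 3 - 2q + 2q^2 - q^3
D3 (bracket 1; 12 crossings at w = 0): V = 1
note: V(q) takes 2 values over 3 diagrams, fixing the grouping


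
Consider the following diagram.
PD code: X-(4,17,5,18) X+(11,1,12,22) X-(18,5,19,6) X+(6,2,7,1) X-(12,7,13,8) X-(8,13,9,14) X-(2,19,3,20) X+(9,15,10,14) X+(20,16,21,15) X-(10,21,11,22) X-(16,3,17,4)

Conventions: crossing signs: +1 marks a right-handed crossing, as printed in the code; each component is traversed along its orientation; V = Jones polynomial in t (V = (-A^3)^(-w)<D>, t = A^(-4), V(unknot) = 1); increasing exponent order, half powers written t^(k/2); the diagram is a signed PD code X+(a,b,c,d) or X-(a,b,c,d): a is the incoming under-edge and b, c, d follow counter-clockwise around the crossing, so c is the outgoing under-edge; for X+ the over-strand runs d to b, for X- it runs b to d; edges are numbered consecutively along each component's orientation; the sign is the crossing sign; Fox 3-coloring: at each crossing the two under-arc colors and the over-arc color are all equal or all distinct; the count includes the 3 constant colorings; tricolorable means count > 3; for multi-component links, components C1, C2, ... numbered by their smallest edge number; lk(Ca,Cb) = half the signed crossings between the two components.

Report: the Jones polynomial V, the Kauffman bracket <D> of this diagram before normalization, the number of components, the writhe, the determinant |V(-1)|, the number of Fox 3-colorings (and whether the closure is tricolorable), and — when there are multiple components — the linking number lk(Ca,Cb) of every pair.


Jones polynomial: V(t) = t^-5 - 2t^-4 + 2t^-3 - 2t^-2 + 2t^-1 - 1 + t
<D> = -A^-13 + A^-9 - 2A^-5 + 2A^-1 - 2A^3 + 2A^7 - A^11; writhe -3
components 1, writhe -3 (11 crossings)
3-colorings: 3 of 3^11, det 11 — not tricolorable
note: |V(-1)| = 11: so not tricolorable, since 3 does not divide 11


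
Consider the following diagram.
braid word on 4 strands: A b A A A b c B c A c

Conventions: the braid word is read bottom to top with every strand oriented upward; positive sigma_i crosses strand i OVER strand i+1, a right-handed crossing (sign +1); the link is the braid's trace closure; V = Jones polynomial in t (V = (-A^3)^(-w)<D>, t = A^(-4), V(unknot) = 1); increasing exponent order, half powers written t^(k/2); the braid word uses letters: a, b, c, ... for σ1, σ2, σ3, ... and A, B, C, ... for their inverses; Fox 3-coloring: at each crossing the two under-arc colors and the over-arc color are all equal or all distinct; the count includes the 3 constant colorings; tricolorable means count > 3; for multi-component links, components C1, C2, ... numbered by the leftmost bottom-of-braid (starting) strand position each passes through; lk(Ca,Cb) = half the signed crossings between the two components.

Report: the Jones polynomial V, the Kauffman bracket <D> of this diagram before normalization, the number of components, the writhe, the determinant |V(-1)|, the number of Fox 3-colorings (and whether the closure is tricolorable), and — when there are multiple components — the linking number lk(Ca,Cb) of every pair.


Jones polynomial: V(t) = -t^-6 + 2t^-5 - 4t^-4 + 6t^-3 - 7t^-2 + 8t^-1 - 6 + 6t - 4t^2 + 2t^3 - t^4
<D> = A^-19 - 2A^-15 + 4A^-11 - 6A^-7 + 6A^-3 - 8A + 7A^5 - 6A^9 + 4A^13 - 2A^17 + A^21; writhe -1
components 1, writhe -1 (11 crossings)
3-colorings: 3 of 3^11, det 47 — not tricolorable
note: |V(-1)| = 47: so not tricolorable, since 3 does not divide 47


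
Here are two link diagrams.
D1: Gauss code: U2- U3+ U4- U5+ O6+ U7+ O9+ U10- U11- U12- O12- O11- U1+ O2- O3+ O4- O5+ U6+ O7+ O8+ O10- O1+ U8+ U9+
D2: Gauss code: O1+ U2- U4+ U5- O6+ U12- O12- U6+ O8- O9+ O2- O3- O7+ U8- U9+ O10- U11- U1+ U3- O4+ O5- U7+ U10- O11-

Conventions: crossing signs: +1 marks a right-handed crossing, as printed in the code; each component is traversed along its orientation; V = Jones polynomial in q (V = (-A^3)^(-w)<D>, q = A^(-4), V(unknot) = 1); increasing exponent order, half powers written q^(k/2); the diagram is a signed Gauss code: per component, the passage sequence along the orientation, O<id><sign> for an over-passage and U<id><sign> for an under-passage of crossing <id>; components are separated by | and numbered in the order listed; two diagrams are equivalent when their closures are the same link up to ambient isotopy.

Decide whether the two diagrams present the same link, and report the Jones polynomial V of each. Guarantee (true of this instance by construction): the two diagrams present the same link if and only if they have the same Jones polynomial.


same link: no
V(D1) = q + q^3 - q^4  [12 crossings, <D> = -A^-10 + A^-6 + A^2, w = +2]
D2 (bracket A^-6; 12 crossings at w = -2): V = 1
note: 2 classes among 2 diagrams; unequal V(q) rules out equality


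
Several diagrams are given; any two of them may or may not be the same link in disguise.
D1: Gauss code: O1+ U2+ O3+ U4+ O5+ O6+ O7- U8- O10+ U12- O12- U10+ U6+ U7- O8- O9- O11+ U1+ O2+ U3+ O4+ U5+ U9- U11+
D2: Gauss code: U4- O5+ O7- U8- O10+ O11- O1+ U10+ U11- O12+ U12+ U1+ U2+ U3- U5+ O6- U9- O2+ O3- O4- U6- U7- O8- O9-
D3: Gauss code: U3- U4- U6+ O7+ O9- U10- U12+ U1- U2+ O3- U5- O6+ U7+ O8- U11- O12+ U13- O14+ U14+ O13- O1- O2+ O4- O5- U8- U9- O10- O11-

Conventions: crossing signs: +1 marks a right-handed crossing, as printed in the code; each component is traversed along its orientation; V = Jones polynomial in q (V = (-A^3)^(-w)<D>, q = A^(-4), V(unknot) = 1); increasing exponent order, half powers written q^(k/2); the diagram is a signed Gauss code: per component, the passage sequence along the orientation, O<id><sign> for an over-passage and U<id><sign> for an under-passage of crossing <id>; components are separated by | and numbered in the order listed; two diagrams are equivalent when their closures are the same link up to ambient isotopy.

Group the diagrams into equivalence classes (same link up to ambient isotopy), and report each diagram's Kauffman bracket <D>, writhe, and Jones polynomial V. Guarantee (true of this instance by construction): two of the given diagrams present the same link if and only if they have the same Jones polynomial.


classes: {D1} | {D2, D3}
V(D1) = q^2 + q^4 - q^5 + q^6 - q^7  [12 crossings, <D> = -A^-16 + A^-12 - A^-8 + A^-4 + A^4, w = +4]
V(D2) = -q^-6 + q^-5 - q^-4 + 2q^-3 - q^-2 + q^-1  (w -2, c 12, <D> = A^-2 - A^2 + 2A^6 - A^10 + A^14 - A^18)
V(D3) = -q^-6 + q^-5 - q^-4 + 2q^-3 - q^-2 + q^-1  [14 crossings, <D> = A^-8 - A^-4 + 2 - A^4 + A^8 - A^12, w = -4]
note: comparing 3 Jones polynomials yields 2 groups


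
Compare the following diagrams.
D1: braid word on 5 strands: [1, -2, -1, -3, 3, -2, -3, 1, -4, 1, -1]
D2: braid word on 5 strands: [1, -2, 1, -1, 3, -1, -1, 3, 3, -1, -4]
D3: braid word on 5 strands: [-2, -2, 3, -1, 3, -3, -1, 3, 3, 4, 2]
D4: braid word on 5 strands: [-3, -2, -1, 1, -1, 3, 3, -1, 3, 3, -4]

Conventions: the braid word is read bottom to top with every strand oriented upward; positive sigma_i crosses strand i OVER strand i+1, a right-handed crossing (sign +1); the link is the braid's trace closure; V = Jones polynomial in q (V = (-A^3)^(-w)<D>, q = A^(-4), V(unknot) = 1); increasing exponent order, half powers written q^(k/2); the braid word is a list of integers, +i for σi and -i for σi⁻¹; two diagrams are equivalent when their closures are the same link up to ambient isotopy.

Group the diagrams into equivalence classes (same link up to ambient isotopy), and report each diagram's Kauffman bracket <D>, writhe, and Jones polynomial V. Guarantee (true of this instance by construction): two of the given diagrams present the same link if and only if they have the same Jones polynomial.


classes: {D1} | {D2, D3, D4}
V(D1) = -q^(-1/2) - q^(1/2)  [11 crossings, <D> = A^-11 + A^-7, w = -3]
D2 (bracket -A^-17 + A^-13 - A^-9 + 2A^-5 + A^3; 11 crossings at w = -1): V = -q^(-3/2) - 2q^(1/2) + q^(3/2) - q^(5/2) + q^(7/2)
V(D3) = -q^(-3/2) - 2q^(1/2) + q^(3/2) - q^(5/2) + q^(7/2)  (w +1, c 11, <D> = -A^-11 + A^-7 - A^-3 + 2A + A^9)
D4 (bracket -A^-17 + A^-13 - A^-9 + 2A^-5 + A^3; 11 crossings at w = -1): V = -q^(-3/2) - 2q^(1/2) + q^(3/2) - q^(5/2) + q^(7/2)
insight: comparing 4 Jones polynomials yields 2 groups


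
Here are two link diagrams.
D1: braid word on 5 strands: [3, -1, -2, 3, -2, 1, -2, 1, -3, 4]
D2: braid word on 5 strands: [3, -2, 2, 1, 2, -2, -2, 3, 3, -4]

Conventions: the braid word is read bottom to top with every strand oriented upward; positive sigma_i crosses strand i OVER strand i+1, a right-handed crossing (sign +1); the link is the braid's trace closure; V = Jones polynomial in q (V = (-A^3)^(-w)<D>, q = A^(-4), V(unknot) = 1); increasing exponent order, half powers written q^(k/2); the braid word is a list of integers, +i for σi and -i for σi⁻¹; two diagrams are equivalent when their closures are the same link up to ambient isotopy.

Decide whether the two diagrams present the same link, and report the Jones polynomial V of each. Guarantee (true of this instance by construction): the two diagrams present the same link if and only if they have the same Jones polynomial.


same link: no
V(D1) = -q^-4 + q^-3 + q^-1  [10 crossings, <D> = A^4 + A^12 - A^16, w = 0]
V(D2) = q + q^3 - q^4  (w +2, c 10, <D> = -A^-10 + A^-6 + A^2)
note: comparing 2 Jones polynomials yields 2 groups


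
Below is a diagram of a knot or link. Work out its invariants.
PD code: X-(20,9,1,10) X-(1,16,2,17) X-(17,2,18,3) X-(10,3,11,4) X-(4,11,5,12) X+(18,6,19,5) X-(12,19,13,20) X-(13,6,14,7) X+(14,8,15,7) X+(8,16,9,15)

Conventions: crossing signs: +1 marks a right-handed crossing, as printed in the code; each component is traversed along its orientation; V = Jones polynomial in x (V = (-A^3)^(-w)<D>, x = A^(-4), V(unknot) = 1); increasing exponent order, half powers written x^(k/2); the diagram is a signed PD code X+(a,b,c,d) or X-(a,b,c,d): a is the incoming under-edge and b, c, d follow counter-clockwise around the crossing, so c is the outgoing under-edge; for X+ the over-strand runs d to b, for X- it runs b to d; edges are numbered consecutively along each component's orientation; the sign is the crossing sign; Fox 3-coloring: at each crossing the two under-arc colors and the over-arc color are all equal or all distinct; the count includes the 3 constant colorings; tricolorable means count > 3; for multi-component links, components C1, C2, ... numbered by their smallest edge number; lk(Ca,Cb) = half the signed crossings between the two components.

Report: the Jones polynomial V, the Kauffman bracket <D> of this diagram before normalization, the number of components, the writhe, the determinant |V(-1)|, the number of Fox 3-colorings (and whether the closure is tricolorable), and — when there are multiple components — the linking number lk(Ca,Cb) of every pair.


V = x^-7 - 2x^-6 + 2x^-5 - 3x^-4 + 3x^-3 - 2x^-2 + 2x^-1
<D> = 2A^-8 - 2A^-4 + 3 - 3A^4 + 2A^8 - 2A^12 + A^16 (w = -4)
1 component over 10 crossings, w = -4
9 Fox colorings among 3^10, |V(-1)| = 15: tricolorable
why: |V(-1)| = 15: so tricolorable, since 3 divides 15


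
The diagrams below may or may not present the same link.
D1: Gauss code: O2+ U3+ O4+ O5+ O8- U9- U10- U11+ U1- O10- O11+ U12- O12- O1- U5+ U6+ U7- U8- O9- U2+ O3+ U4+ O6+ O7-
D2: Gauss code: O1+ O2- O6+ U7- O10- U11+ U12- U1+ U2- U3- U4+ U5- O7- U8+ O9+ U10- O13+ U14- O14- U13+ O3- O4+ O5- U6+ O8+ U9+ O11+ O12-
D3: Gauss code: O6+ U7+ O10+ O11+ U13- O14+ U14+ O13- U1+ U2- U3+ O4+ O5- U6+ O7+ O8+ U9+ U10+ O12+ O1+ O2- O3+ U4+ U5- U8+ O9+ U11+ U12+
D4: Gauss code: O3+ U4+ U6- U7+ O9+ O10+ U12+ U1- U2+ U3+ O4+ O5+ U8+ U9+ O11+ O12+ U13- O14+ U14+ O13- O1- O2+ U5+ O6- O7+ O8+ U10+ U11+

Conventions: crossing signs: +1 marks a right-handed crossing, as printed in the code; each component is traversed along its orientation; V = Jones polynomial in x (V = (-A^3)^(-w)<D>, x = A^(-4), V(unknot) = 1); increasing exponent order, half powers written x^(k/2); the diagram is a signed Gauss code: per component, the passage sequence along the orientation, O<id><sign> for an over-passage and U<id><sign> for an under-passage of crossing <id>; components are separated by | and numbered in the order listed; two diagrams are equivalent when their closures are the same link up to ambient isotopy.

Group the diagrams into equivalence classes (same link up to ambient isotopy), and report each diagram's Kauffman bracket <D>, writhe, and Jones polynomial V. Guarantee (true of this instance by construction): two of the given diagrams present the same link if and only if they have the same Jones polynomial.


classes: {D1} | {D2} | {D3, D4}
V(D1) = x + x^3 - x^4  [12 crossings, <D> = -A^-16 + A^-12 + A^-4, w = 0]
V(D2) = -x^-3 + 2x^-2 - 2x^-1 + 3 - 2x + 2x^2 - x^3  (w 0, c 14, <D> = -A^-12 + 2A^-8 - 2A^-4 + 3 - 2A^4 + 2A^8 - A^12)
V(D3) = x^3 + x^5 - x^8  [14 crossings, <D> = -A^-8 + A^4 + A^12, w = +8]
V(D4) = x^3 + x^5 - x^8  (w +8, c 14, <D> = -A^-8 + A^4 + A^12)
note: V(x) takes 3 values over 4 diagrams, fixing the grouping


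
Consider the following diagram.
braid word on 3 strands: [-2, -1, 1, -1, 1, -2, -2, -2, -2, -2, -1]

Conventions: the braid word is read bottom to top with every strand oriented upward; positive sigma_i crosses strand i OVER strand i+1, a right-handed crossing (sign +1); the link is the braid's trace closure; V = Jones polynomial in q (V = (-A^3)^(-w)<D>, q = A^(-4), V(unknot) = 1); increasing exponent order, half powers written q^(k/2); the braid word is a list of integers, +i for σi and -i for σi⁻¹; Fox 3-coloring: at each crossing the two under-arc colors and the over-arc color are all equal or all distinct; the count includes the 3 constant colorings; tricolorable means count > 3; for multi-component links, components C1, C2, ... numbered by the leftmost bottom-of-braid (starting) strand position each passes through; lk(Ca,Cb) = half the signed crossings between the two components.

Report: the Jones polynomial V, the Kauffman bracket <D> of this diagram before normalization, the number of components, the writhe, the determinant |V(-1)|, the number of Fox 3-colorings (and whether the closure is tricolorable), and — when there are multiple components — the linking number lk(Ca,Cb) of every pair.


V(q) = -q^(-17/2) + q^(-15/2) - q^(-13/2) + q^(-11/2) - q^(-9/2) - q^(-5/2)
bracket: A^-11 + A^-3 - A + A^5 - A^9 + A^13, w = -7
2 components, writhe -7, over 11 crossings
lk(C1,C2) = -3
det 6, colorings 9 of 3^11 — tricolorable
observation: det 6 = |V(-1)|; divisible by 3, so tricolorable


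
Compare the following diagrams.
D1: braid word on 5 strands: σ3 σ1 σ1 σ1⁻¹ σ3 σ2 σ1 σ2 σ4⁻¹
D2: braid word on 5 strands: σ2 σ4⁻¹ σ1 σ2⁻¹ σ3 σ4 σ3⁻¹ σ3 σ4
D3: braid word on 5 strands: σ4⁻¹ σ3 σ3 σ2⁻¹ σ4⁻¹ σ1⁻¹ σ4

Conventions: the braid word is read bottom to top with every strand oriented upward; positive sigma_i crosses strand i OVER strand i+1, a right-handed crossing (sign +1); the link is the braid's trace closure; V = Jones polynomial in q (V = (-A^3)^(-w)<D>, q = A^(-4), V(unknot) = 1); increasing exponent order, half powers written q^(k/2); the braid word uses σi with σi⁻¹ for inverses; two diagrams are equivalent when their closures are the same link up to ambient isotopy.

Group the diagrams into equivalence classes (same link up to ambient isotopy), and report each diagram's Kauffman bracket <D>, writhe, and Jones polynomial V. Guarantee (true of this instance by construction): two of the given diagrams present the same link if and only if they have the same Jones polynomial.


grouping into links: {D1} | {D2} | {D3}
V(D1) = -q^(3/2) - 2q^(7/2) + q^(9/2) - q^(11/2) + q^(13/2)  (w +5, c 9, <D> = -A^-11 + A^-7 - A^-3 + 2A + A^9)
D2 (bracket A^7 + A^11; 9 crossings at w = +3): V = -q^(-1/2) - q^(1/2)
D3 (bracket A^-13 + A^-5; 7 crossings at w = -1): V = -q^(1/2) - q^(5/2)
why: comparing 3 Jones polynomials yields 3 groups


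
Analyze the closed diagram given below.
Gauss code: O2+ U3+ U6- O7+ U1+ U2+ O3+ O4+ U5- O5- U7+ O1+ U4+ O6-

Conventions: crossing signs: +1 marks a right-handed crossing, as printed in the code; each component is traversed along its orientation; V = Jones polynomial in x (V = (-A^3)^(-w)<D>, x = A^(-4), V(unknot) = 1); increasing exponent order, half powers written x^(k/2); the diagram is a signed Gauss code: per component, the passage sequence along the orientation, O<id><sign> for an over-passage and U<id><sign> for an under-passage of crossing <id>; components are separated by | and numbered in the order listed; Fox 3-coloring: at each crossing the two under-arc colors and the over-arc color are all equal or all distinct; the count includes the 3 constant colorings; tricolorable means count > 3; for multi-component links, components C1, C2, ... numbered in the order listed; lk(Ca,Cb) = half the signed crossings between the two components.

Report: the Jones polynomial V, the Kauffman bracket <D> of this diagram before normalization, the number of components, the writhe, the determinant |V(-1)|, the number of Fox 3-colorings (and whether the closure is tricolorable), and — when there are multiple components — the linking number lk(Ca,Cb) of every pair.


Jones polynomial: V(x) = x - x^2 + 2x^3 - x^4 + x^5 - x^6
<D> = A^-15 - A^-11 + A^-7 - 2A^-3 + A - A^5; writhe +3
components 1, writhe +3 (7 crossings)
3-colorings: 3 of 3^7, det 7 — not tricolorable
note: V spans 5 powers of x: at least 5 crossings in any diagram


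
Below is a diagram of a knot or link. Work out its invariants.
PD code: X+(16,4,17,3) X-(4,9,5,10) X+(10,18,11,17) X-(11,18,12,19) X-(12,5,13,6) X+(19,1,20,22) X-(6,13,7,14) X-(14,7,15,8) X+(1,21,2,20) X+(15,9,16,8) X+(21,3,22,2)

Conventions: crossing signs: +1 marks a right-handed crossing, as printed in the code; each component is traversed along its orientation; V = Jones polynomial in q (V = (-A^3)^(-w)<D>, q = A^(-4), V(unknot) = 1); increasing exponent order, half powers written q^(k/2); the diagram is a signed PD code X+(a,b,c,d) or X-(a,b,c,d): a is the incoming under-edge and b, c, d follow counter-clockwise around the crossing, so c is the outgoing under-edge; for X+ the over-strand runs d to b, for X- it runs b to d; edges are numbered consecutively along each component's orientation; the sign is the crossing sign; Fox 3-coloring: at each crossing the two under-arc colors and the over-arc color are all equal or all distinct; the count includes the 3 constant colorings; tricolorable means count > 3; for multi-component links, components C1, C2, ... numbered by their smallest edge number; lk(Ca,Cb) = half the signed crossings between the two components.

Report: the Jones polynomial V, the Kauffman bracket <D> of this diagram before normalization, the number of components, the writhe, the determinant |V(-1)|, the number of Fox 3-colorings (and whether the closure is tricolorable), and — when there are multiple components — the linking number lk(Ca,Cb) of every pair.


V = -q^-3 + q^-2 - q^-1 + 3 - q + q^2 - q^3
<D> = A^-9 - A^-5 + A^-1 - 3A^3 + A^7 - A^11 + A^15 (w = +1)
1 component over 11 crossings, w = +1
27 Fox colorings among 3^11, |V(-1)| = 9: tricolorable
why: the span of V is 6, forcing >= 6 crossings in any diagram


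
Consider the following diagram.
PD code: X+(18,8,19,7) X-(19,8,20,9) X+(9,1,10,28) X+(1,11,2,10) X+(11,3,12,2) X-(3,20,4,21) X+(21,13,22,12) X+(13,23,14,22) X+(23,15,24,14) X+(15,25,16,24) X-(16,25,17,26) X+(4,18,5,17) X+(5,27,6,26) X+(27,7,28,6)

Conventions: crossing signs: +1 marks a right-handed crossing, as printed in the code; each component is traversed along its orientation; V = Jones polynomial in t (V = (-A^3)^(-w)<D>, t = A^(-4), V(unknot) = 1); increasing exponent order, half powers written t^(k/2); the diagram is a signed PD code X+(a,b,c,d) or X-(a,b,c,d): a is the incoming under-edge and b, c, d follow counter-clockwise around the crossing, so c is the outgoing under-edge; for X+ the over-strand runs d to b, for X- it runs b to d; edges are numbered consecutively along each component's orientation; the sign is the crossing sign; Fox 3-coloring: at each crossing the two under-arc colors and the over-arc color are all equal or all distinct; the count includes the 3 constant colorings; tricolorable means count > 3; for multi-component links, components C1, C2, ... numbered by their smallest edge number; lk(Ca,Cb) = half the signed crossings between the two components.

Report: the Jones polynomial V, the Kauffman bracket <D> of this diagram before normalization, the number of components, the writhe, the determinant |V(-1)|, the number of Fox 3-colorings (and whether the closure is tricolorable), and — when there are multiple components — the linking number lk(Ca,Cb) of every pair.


V = t^3 + 2t^5 - 2t^6 + 2t^7 - 3t^8 + 2t^9 - 2t^10 + t^11
<D> = A^-20 - 2A^-16 + 2A^-12 - 3A^-8 + 2A^-4 - 2 + 2A^4 + A^12 (w = +8)
1 component over 14 crossings, w = +8
9 Fox colorings among 3^14, |V(-1)| = 15: tricolorable
why: det 15 = |V(-1)|; divisible by 3, so tricolorable


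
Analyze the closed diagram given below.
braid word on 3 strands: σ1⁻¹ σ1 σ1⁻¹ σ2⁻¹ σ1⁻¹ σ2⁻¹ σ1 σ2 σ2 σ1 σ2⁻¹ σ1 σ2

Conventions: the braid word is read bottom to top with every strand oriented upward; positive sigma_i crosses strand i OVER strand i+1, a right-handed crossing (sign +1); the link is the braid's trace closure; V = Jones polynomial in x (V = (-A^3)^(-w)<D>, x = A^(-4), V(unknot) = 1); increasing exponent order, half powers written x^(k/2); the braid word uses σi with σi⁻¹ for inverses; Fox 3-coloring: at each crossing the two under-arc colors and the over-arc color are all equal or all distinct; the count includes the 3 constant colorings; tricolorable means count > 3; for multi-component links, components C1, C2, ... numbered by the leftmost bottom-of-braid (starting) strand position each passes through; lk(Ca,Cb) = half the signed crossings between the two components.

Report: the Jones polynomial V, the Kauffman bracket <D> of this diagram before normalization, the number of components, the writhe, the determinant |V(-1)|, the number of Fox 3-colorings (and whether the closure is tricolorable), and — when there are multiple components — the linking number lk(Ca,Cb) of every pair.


V = x^(-3/2) - x^(-1/2) - x^(3/2) - x^(7/2)
<D> = A^-11 + A^-3 + A^5 - A^9 (w = +1)
2 components over 13 crossings, w = +1
lk(C1,C2): +2
3 Fox colorings among 3^13, |V(-1)| = 4: not tricolorable
why: span 5 respects span(V) <= c + mu - 1 = 14 for this 2-component diagram


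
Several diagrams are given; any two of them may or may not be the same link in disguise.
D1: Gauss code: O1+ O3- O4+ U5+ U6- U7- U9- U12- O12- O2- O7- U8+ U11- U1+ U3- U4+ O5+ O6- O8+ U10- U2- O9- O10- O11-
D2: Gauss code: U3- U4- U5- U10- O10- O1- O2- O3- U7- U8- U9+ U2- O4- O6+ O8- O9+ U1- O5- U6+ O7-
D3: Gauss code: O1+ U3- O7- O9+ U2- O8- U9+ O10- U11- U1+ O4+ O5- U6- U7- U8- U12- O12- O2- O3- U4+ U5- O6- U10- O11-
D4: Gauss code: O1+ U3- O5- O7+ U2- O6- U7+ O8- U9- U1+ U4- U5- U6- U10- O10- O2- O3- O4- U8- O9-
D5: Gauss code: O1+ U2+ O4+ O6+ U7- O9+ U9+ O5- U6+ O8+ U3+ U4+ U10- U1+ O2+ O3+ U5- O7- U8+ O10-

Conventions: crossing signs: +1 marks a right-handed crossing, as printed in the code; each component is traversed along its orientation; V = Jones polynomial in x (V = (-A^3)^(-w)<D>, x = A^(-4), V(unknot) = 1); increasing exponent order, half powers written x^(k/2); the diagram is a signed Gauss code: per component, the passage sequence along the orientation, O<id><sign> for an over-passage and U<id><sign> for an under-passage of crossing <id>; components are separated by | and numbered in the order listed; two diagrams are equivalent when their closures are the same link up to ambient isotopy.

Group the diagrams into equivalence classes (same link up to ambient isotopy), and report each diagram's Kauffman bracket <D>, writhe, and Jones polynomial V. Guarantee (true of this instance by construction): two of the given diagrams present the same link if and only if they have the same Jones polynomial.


classes: {D1} | {D2, D3, D4} | {D5}
V(D1) = -x^-4 + x^-3 + x^-1  [12 crossings, <D> = A^-8 + 1 - A^4, w = -4]
D2 (bracket A^-14 - A^-10 + 2A^-6 - A^-2 + A^2 - A^6; 10 crossings at w = -6): V = -x^-6 + x^-5 - x^-4 + 2x^-3 - x^-2 + x^-1
D3 (bracket A^-14 - A^-10 + 2A^-6 - A^-2 + A^2 - A^6; 12 crossings at w = -6): V = -x^-6 + x^-5 - x^-4 + 2x^-3 - x^-2 + x^-1
V(D4) = -x^-6 + x^-5 - x^-4 + 2x^-3 - x^-2 + x^-1  (w -6, c 10, <D> = A^-14 - A^-10 + 2A^-6 - A^-2 + A^2 - A^6)
V(D5) = x^-1 - 1 + 2x - 2x^2 + 2x^3 - 2x^4 + x^5  (w +4, c 10, <D> = A^-8 - 2A^-4 + 2 - 2A^4 + 2A^8 - A^12 + A^16)
note: V(x) takes 3 values over 5 diagrams, fixing the grouping


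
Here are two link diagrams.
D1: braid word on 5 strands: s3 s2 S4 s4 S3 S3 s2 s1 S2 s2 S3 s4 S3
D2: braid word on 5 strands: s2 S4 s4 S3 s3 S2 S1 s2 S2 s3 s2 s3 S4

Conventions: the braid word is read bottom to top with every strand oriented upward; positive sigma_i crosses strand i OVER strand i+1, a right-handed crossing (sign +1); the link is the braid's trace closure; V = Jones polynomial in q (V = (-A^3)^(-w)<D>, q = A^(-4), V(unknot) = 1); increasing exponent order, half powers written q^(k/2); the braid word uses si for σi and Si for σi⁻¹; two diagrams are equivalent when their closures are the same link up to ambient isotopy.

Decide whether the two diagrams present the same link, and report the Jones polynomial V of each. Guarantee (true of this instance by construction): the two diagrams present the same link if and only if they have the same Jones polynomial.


equivalent: no
V(D1) = q^(-7/2) - 2q^(-5/2) + q^(-3/2) - 2q^(-1/2) + q^(1/2) - q^(3/2)  (w +1, c 13, <D> = A^-3 - A + 2A^5 - A^9 + 2A^13 - A^17)
V(D2) = -q^(1/2) - q^(5/2)  [13 crossings, <D> = A^-7 + A, w = +1]
key observation: comparing 2 Jones polynomials yields 2 groups


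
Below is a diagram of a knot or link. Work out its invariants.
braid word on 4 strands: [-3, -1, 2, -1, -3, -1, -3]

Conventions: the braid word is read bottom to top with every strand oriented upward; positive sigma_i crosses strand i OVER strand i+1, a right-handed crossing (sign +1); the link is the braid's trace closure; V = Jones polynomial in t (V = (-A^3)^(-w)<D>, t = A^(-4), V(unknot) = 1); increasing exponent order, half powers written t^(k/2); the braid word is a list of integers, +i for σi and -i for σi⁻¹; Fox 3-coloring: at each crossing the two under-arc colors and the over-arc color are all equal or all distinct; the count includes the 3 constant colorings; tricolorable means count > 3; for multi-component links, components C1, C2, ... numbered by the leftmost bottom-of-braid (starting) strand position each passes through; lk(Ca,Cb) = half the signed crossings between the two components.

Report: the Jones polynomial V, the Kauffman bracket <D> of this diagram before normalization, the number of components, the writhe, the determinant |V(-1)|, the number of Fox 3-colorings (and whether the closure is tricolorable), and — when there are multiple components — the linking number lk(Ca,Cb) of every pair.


Jones polynomial: V(t) = t^-8 - 2t^-7 + t^-6 - 2t^-5 + 2t^-4 + t^-2
<D> = -A^-7 - 2A + 2A^5 - A^9 + 2A^13 - A^17; writhe -5
components 1, writhe -5 (7 crossings)
3-colorings: 27 of 3^7, det 9 — tricolorable
note: w = -5 (over 7 crossings) is diagram-only; (-A^3)^(5) removes it from V


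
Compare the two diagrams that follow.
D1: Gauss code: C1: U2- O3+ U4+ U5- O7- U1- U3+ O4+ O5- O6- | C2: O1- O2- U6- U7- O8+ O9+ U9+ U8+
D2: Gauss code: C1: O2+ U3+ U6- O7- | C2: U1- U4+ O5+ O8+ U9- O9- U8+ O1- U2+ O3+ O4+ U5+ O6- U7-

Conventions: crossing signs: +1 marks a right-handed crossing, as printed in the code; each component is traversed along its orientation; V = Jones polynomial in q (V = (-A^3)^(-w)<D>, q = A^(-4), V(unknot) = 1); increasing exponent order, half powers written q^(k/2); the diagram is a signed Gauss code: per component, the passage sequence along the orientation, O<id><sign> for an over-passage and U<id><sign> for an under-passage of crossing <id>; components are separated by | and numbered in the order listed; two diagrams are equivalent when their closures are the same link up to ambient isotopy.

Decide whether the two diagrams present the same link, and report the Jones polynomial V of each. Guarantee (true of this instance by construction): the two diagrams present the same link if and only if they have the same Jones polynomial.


same link: no
V(D1) = -q^(-9/2) - q^(-5/2) + q^(-3/2) - q^(-1/2)  [9 crossings, <D> = A^-1 - A^3 + A^7 + A^15, w = -1]
V(D2) = -q^(-3/2) + q^(-1/2) - 2q^(1/2) + q^(3/2) - 2q^(5/2) + q^(7/2)  (w +1, c 9, <D> = -A^-11 + 2A^-7 - A^-3 + 2A - A^5 + A^9)
note: 2 classes among 2 diagrams; unequal V(q) rules out equality


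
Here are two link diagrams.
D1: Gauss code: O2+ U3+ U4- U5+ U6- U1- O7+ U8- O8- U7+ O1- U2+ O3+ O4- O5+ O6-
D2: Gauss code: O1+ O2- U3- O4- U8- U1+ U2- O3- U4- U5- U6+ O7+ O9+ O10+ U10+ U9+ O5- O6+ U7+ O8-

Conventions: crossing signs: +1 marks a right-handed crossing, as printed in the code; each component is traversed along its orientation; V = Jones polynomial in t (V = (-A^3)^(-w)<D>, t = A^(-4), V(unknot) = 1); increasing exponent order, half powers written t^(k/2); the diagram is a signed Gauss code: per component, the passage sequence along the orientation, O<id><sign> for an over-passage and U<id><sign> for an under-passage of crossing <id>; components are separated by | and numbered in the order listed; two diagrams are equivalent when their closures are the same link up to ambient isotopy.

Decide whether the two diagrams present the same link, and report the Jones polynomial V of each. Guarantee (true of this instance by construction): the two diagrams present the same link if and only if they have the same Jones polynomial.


equivalent: no
V(D1) = 1  (w 0, c 8, <D> = 1)
V(D2) = -t^-4 + t^-3 + t^-1  [10 crossings, <D> = A^4 + A^12 - A^16, w = 0]
key observation: 2 values of V(t) split the 2 diagrams
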